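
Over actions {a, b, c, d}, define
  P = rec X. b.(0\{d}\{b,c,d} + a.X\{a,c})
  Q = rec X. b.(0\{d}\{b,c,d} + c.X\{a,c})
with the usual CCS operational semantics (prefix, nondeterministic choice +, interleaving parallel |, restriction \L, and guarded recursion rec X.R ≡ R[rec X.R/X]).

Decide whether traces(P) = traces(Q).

traces(P) ≠ traces(Q) — witness ⟨ba⟩

LTS(P): 4 reachable states
  p0 = rec X. b.(0\{d}\{b,c,d} + a.X\{a,c}) ⊢ —b→ p1
  p1 = 0\{d}\{b,c,d} + a.(rec X. b.(0\{d}\{b,c,d} + a.X\{a,c}))\{a,c} ⊢ —a→ p2
  p2 = (rec X. b.(0\{d}\{b,c,d} + a.X\{a,c}))\{a,c} ⊢ —b→ p3
  p3 = (0\{d}\{b,c,d} + a.(rec X. b.(0\{d}\{b,c,d} + a.X\{a,c}))\{a,c})\{a,c} ⊢ ∅
LTS(Q): 4 reachable states
  q0 = rec X. b.(0\{d}\{b,c,d} + c.X\{a,c}) ⊢ —b→ q1
  q1 = 0\{d}\{b,c,d} + c.(rec X. b.(0\{d}\{b,c,d} + c.X\{a,c}))\{a,c} ⊢ —c→ q2
  q2 = (rec X. b.(0\{d}\{b,c,d} + c.X\{a,c}))\{a,c} ⊢ —b→ q3
  q3 = (0\{d}\{b,c,d} + c.(rec X. b.(0\{d}\{b,c,d} + c.X\{a,c}))\{a,c})\{a,c} ⊢ ∅
Run σ = ⟨ba⟩ on P: start {p0}
  step 1 (b): {p1}
  step 2 (a): {p2}
  — P admits the full trace.
Run σ = ⟨ba⟩ on Q: start {q0}
  step 1 (b): {q1}
  step 2 (a): ∅  — Q cannot continue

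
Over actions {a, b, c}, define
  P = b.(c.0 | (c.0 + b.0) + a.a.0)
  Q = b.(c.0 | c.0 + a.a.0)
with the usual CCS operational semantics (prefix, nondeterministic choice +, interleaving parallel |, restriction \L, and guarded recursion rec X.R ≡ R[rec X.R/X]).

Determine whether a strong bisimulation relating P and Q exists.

NO

P's transition system — 7 states:
  s0 = b.(c.0 | (c.0 + b.0) + a.a.0) ⊢ -b-> s1
  s1 = c.0 | (c.0 + b.0) + a.a.0 ⊢ -a-> s2, -b-> s3, -c-> s3, -c-> s4
  s2 = a.0 ⊢ -a-> s5
  s3 = c.0 | 0 ⊢ -c-> s6
  s4 = 0 | (c.0 + b.0) ⊢ -b-> s6, -c-> s6
  s5 = 0 ⊢ (no moves)
  s6 = 0 | 0 ⊢ (no moves)
Q's transition system — 7 states:
  t0 = b.(c.0 | c.0 + a.a.0) ⊢ -b-> t1
  t1 = c.0 | c.0 + a.a.0 ⊢ -a-> t2, -c-> t3, -c-> t4
  t2 = a.0 ⊢ -a-> t5
  t3 = 0 | c.0 ⊢ -c-> t6
  t4 = c.0 | 0 ⊢ -c-> t6
  t5 = 0 ⊢ (no moves)
  t6 = 0 | 0 ⊢ (no moves)
Bisimilarity quotient blocks:
  B0 = {s0}
  B1 = {s1}
  B2 = {s2, t2}
  B3 = {s5, s6, t5, t6}
  B4 = {s4}
  B5 = {s3, t3, t4}
  B6 = {t0}
  B7 = {t1}
s0 ∈ B0, t0 ∈ B6 → different blocks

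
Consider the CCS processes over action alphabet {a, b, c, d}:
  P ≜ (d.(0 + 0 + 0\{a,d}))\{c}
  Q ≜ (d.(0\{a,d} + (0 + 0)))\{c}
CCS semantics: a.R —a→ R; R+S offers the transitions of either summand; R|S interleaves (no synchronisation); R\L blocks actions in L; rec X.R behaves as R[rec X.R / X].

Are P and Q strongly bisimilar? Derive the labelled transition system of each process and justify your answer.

LTS(P): 2 reachable states
  s0 = (d.(0 + 0 + 0\{a,d}))\{c} has moves --d--▸ s1
  s1 = (0 + 0 + 0\{a,d})\{c} has moves stopped
LTS(Q): 2 reachable states
  t0 = (d.(0\{a,d} + (0 + 0)))\{c} has moves --d--▸ t1
  t1 = (0\{a,d} + (0 + 0))\{c} has moves stopped
Coarsest stable partition (strong bisimilarity classes):
  B0 = {s0, t0}
  B1 = {s1, t1}
s0 ∈ B0, t0 ∈ B0 → same block

YES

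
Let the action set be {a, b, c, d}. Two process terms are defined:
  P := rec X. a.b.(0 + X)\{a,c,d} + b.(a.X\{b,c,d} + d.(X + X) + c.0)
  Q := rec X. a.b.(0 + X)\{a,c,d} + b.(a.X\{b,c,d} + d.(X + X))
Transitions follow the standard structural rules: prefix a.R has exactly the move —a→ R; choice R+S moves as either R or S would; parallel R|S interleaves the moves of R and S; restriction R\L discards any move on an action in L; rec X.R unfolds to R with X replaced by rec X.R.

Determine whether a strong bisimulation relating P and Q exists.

NO

P's transition system — 9 states:
  m0 = rec X. a.b.(0 + X)\{a,c,d} + b.(a.X\{b,c,d} + d.(X + X) + c.0) ⊢ --a--▸ m1, --b--▸ m2
  m1 = b.(0 + (rec X. a.b.(0 + X)\{a,c,d} + b.(a.X\{b,c,d} + d.(X + X) + c.0)))\{a,c,d} ⊢ --b--▸ m3
  m2 = a.(rec X. a.b.(0 + X)\{a,c,d} + b.(a.X\{b,c,d} + d.(X + X) + c.0))\{b,c,d} + d.((rec X. a.b.(0 + X)\{a,c,d} + b.(a.X\{b,c,d} + d.(X + X) + c.0)) + (rec X. a.b.(0 + X)\{a,c,d} + b.(a.X\{b,c,d} + d.(X + X) + c.0))) + c.0 ⊢ --a--▸ m4, --c--▸ m5, --d--▸ m6
  m3 = (0 + (rec X. a.b.(0 + X)\{a,c,d} + b.(a.X\{b,c,d} + d.(X + X) + c.0)))\{a,c,d} ⊢ --b--▸ m7
  m4 = (rec X. a.b.(0 + X)\{a,c,d} + b.(a.X\{b,c,d} + d.(X + X) + c.0))\{b,c,d} ⊢ --a--▸ m8
  m5 = 0 ⊢ (no moves)
  m6 = (rec X. a.b.(0 + X)\{a,c,d} + b.(a.X\{b,c,d} + d.(X + X) + c.0)) + (rec X. a.b.(0 + X)\{a,c,d} + b.(a.X\{b,c,d} + d.(X + X) + c.0)) ⊢ --a--▸ m1, --b--▸ m2
  m7 = (a.(rec X. a.b.(0 + X)\{a,c,d} + b.(a.X\{b,c,d} + d.(X + X) + c.0))\{b,c,d} + d.((rec X. a.b.(0 + X)\{a,c,d} + b.(a.X\{b,c,d} + d.(X + X) + c.0)) + (rec X. a.b.(0 + X)\{a,c,d} + b.(a.X\{b,c,d} + d.(X + X) + c.0))) + c.0)\{a,c,d} ⊢ (no moves)
  m8 = (b.(0 + (rec X. a.b.(0 + X)\{a,c,d} + b.(a.X\{b,c,d} + d.(X + X) + c.0)))\{a,c,d})\{b,c,d} ⊢ (no moves)
Q's transition system — 8 states:
  n0 = rec X. a.b.(0 + X)\{a,c,d} + b.(a.X\{b,c,d} + d.(X + X)) ⊢ --a--▸ n1, --b--▸ n2
  n1 = b.(0 + (rec X. a.b.(0 + X)\{a,c,d} + b.(a.X\{b,c,d} + d.(X + X))))\{a,c,d} ⊢ --b--▸ n3
  n2 = a.(rec X. a.b.(0 + X)\{a,c,d} + b.(a.X\{b,c,d} + d.(X + X)))\{b,c,d} + d.((rec X. a.b.(0 + X)\{a,c,d} + b.(a.X\{b,c,d} + d.(X + X))) + (rec X. a.b.(0 + X)\{a,c,d} + b.(a.X\{b,c,d} + d.(X + X)))) ⊢ --a--▸ n4, --d--▸ n5
  n3 = (0 + (rec X. a.b.(0 + X)\{a,c,d} + b.(a.X\{b,c,d} + d.(X + X))))\{a,c,d} ⊢ --b--▸ n6
  n4 = (rec X. a.b.(0 + X)\{a,c,d} + b.(a.X\{b,c,d} + d.(X + X)))\{b,c,d} ⊢ --a--▸ n7
  n5 = (rec X. a.b.(0 + X)\{a,c,d} + b.(a.X\{b,c,d} + d.(X + X))) + (rec X. a.b.(0 + X)\{a,c,d} + b.(a.X\{b,c,d} + d.(X + X))) ⊢ --a--▸ n1, --b--▸ n2
  n6 = (a.(rec X. a.b.(0 + X)\{a,c,d} + b.(a.X\{b,c,d} + d.(X + X)))\{b,c,d} + d.((rec X. a.b.(0 + X)\{a,c,d} + b.(a.X\{b,c,d} + d.(X + X))) + (rec X. a.b.(0 + X)\{a,c,d} + b.(a.X\{b,c,d} + d.(X + X)))))\{a,c,d} ⊢ (no moves)
  n7 = (b.(0 + (rec X. a.b.(0 + X)\{a,c,d} + b.(a.X\{b,c,d} + d.(X + X))))\{a,c,d})\{b,c,d} ⊢ (no moves)
Bisimilarity quotient blocks:
  B0 = {m0, m6}
  B1 = {m1, n1}
  B2 = {m3, n3}
  B3 = {m5, m7, m8, n6, n7}
  B4 = {m2}
  B5 = {m4, n4}
  B6 = {n0, n5}
  B7 = {n2}
m0 ∈ B0, n0 ∈ B6 → different blocks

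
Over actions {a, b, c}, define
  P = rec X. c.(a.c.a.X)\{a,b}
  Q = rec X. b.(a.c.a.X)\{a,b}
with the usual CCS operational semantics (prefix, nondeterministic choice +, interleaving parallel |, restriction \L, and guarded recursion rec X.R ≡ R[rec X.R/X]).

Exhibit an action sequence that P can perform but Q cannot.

P's transition system — 2 states:
  u0 = rec X. c.(a.c.a.X)\{a,b} → -c-> u1
  u1 = (a.c.a.(rec X. c.(a.c.a.X)\{a,b}))\{a,b} → stopped
Q's transition system — 2 states:
  v0 = rec X. b.(a.c.a.X)\{a,b} → -b-> v1
  v1 = (a.c.a.(rec X. b.(a.c.a.X)\{a,b}))\{a,b} → stopped
Trace ⟨c⟩ through P, begin at {u0}:
  [1] c ⇒ {u1}
  P completes σ.
Trace ⟨c⟩ through Q, begin at {v0}:
  [1] c ⇒ ∅  — Q cannot continue

c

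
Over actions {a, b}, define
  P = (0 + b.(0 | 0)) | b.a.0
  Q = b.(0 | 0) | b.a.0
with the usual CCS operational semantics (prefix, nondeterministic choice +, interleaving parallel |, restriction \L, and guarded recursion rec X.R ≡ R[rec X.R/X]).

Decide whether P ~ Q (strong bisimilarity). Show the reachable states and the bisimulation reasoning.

LTS(P): 6 reachable states
  u0 = (0 + b.(0 | 0)) | b.a.0 | --b--▸ u1, --b--▸ u2
  u1 = (0 + b.(0 | 0)) | a.0 | --a--▸ u3, --b--▸ u4
  u2 = 0 | 0 | b.a.0 | --b--▸ u4
  u3 = (0 + b.(0 | 0)) | 0 | --b--▸ u5
  u4 = 0 | 0 | a.0 | --a--▸ u5
  u5 = 0 | 0 | 0 | deadlocked
LTS(Q): 6 reachable states
  v0 = b.(0 | 0) | b.a.0 | --b--▸ v1, --b--▸ v2
  v1 = 0 | 0 | b.a.0 | --b--▸ v3
  v2 = b.(0 | 0) | a.0 | --a--▸ v4, --b--▸ v3
  v3 = 0 | 0 | a.0 | --a--▸ v5
  v4 = b.(0 | 0) | 0 | --b--▸ v5
  v5 = 0 | 0 | 0 | deadlocked
Coarsest stable partition (strong bisimilarity classes):
  B0 = {u0, v0}
  B1 = {u1, v2}
  B2 = {u4, v3}
  B3 = {u5, v5}
  B4 = {u3, v4}
  B5 = {u2, v1}
u0 ∈ B0, v0 ∈ B0 → same block

P ~ Q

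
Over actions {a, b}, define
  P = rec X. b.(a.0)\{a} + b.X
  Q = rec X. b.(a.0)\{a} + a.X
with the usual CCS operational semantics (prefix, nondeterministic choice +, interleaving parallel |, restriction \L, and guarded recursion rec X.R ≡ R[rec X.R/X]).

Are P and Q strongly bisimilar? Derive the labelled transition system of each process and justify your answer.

Reachable graph of P (2 states):
  s0 = rec X. b.(a.0)\{a} + b.X ⊢ -b-> s0, -b-> s1
  s1 = (a.0)\{a} ⊢ stopped
Reachable graph of Q (2 states):
  t0 = rec X. b.(a.0)\{a} + a.X ⊢ -a-> t0, -b-> t1
  t1 = (a.0)\{a} ⊢ stopped
Partition-refinement fixed point:
  B0 = {s0}
  B1 = {s1, t1}
  B2 = {t0}
s0 ∈ B0, t0 ∈ B2 → different blocks

NO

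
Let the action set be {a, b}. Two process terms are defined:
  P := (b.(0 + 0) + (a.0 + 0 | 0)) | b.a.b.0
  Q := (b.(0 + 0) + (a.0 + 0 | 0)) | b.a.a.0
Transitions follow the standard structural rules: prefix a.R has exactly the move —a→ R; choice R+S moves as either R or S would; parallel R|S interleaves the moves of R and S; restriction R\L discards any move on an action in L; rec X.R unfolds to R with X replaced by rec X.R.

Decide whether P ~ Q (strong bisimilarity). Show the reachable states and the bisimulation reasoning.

not bisimilar

LTS(P): 12 reachable states
  p0 = (b.(0 + 0) + (a.0 + 0 | 0)) | b.a.b.0 ⊢ =a=> p1, =b=> p2, =b=> p3
  p1 = 0 | b.a.b.0 ⊢ =b=> p4
  p2 = (0 + 0) | b.a.b.0 ⊢ =b=> p5
  p3 = (b.(0 + 0) + (a.0 + 0 | 0)) | a.b.0 ⊢ =a=> p4, =a=> p6, =b=> p5
  p4 = 0 | a.b.0 ⊢ =a=> p7
  p5 = (0 + 0) | a.b.0 ⊢ =a=> p8
  p6 = (b.(0 + 0) + (a.0 + 0 | 0)) | b.0 ⊢ =a=> p7, =b=> p8, =b=> p9
  p7 = 0 | b.0 ⊢ =b=> p10
  p8 = (0 + 0) | b.0 ⊢ =b=> p11
  p9 = (b.(0 + 0) + (a.0 + 0 | 0)) | 0 ⊢ =a=> p10, =b=> p11
  p10 = 0 | 0 ⊢ deadlocked
  p11 = (0 + 0) | 0 ⊢ deadlocked
LTS(Q): 12 reachable states
  q0 = (b.(0 + 0) + (a.0 + 0 | 0)) | b.a.a.0 ⊢ =a=> q1, =b=> q2, =b=> q3
  q1 = 0 | b.a.a.0 ⊢ =b=> q4
  q2 = (0 + 0) | b.a.a.0 ⊢ =b=> q5
  q3 = (b.(0 + 0) + (a.0 + 0 | 0)) | a.a.0 ⊢ =a=> q4, =a=> q6, =b=> q5
  q4 = 0 | a.a.0 ⊢ =a=> q7
  q5 = (0 + 0) | a.a.0 ⊢ =a=> q8
  q6 = (b.(0 + 0) + (a.0 + 0 | 0)) | a.0 ⊢ =a=> q7, =a=> q9, =b=> q8
  q7 = 0 | a.0 ⊢ =a=> q10
  q8 = (0 + 0) | a.0 ⊢ =a=> q11
  q9 = (b.(0 + 0) + (a.0 + 0 | 0)) | 0 ⊢ =a=> q10, =b=> q11
  q10 = 0 | 0 ⊢ deadlocked
  q11 = (0 + 0) | 0 ⊢ deadlocked
Partition-refinement fixed point:
  B0 = {p0}
  B1 = {p1, p2}
  B2 = {p4, p5}
  B3 = {p7, p8}
  B4 = {p10, p11, q10, q11}
  B5 = {p3}
  B6 = {p6}
  B7 = {p9, q9}
  B8 = {q0}
  B9 = {q1, q2}
  B10 = {q4, q5}
  B11 = {q7, q8}
  B12 = {q3}
  B13 = {q6}
p0 ∈ B0, q0 ∈ B8 → different blocks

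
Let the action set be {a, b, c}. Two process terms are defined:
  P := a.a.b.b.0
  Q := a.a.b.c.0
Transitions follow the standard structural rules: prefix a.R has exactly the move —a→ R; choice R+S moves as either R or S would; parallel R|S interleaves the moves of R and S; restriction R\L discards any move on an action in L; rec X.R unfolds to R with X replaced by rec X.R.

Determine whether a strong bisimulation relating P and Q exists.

P ≁ Q

Reachable graph of P (5 states):
  p0 = a.a.b.b.0 → -a-> p1
  p1 = a.b.b.0 → -a-> p2
  p2 = b.b.0 → -b-> p3
  p3 = b.0 → -b-> p4
  p4 = 0 → ·
Reachable graph of Q (5 states):
  q0 = a.a.b.c.0 → -a-> q1
  q1 = a.b.c.0 → -a-> q2
  q2 = b.c.0 → -b-> q3
  q3 = c.0 → -c-> q4
  q4 = 0 → ·
Partition-refinement fixed point:
  B0 = {p0}
  B1 = {p1}
  B2 = {p2}
  B3 = {p3}
  B4 = {p4, q4}
  B5 = {q0}
  B6 = {q1}
  B7 = {q2}
  B8 = {q3}
p0 ∈ B0, q0 ∈ B5 → different blocks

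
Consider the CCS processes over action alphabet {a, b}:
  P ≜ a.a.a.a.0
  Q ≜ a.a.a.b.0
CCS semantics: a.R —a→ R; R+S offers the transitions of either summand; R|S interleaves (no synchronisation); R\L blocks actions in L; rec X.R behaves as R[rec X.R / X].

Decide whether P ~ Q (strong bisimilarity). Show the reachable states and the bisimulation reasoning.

LTS(P): 5 reachable states
  u0 = a.a.a.a.0 | —a→ u1
  u1 = a.a.a.0 | —a→ u2
  u2 = a.a.0 | —a→ u3
  u3 = a.0 | —a→ u4
  u4 = 0 | deadlocked
LTS(Q): 5 reachable states
  v0 = a.a.a.b.0 | —a→ v1
  v1 = a.a.b.0 | —a→ v2
  v2 = a.b.0 | —a→ v3
  v3 = b.0 | —b→ v4
  v4 = 0 | deadlocked
Bisimilarity quotient blocks:
  B0 = {u0}
  B1 = {u1}
  B2 = {u2}
  B3 = {u3}
  B4 = {u4, v4}
  B5 = {v0}
  B6 = {v1}
  B7 = {v2}
  B8 = {v3}
u0 ∈ B0, v0 ∈ B5 → different blocks

not bisimilar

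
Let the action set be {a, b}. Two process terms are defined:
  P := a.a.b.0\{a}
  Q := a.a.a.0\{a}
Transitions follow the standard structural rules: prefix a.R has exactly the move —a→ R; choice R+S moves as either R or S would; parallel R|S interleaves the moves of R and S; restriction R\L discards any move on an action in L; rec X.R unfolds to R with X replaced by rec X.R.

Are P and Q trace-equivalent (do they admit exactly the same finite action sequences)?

traces(P) ≠ traces(Q) — witness ⟨aab⟩

Reachable graph of P (4 states):
  s0 = a.a.b.0\{a} | =a=> s1
  s1 = a.b.0\{a} | =a=> s2
  s2 = b.0\{a} | =b=> s3
  s3 = 0\{a} | ∅
Reachable graph of Q (4 states):
  t0 = a.a.a.0\{a} | =a=> t1
  t1 = a.a.0\{a} | =a=> t2
  t2 = a.0\{a} | =a=> t3
  t3 = 0\{a} | ∅
Trace ⟨aab⟩ through P, begin at {s0}:
  after a @ step 1: {s1}
  after a @ step 2: {s2}
  after b @ step 3: {s3}
  P completes σ.
Trace ⟨aab⟩ through Q, begin at {t0}:
  after a @ step 1: {t1}
  after a @ step 2: {t2}
  after b @ step 3: no successor for Q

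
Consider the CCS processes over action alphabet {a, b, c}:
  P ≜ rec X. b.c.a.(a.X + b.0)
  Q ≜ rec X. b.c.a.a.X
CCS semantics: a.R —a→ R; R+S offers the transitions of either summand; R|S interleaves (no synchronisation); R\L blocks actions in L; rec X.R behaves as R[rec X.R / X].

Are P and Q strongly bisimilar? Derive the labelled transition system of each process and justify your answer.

P's transition system — 5 states:
  s0 = rec X. b.c.a.(a.X + b.0) ⊢ =b=> s1
  s1 = c.a.(a.(rec X. b.c.a.(a.X + b.0)) + b.0) ⊢ =c=> s2
  s2 = a.(a.(rec X. b.c.a.(a.X + b.0)) + b.0) ⊢ =a=> s3
  s3 = a.(rec X. b.c.a.(a.X + b.0)) + b.0 ⊢ =a=> s0, =b=> s4
  s4 = 0 ⊢ deadlocked
Q's transition system — 4 states:
  t0 = rec X. b.c.a.a.X ⊢ =b=> t1
  t1 = c.a.a.(rec X. b.c.a.a.X) ⊢ =c=> t2
  t2 = a.a.(rec X. b.c.a.a.X) ⊢ =a=> t3
  t3 = a.(rec X. b.c.a.a.X) ⊢ =a=> t0
Bisimilarity quotient blocks:
  B0 = {s0}
  B1 = {s1}
  B2 = {s2}
  B3 = {s3}
  B4 = {s4}
  B5 = {t0}
  B6 = {t1}
  B7 = {t2}
  B8 = {t3}
s0 ∈ B0, t0 ∈ B5 → different blocks

NO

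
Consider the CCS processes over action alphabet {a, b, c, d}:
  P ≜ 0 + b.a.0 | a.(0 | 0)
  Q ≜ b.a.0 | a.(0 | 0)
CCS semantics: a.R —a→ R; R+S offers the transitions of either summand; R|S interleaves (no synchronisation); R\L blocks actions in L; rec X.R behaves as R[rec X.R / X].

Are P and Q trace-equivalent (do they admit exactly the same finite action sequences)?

traces(P) = traces(Q)

Reachable graph of P (6 states):
  s0 = 0 + b.a.0 | a.(0 | 0) ⊢ -a-> s1, -b-> s2
  s1 = b.a.0 | (0 | 0) ⊢ -b-> s3
  s2 = a.0 | a.(0 | 0) ⊢ -a-> s3, -a-> s4
  s3 = a.0 | (0 | 0) ⊢ -a-> s5
  s4 = 0 | a.(0 | 0) ⊢ -a-> s5
  s5 = 0 | (0 | 0) ⊢ (no moves)
Reachable graph of Q (6 states):
  t0 = b.a.0 | a.(0 | 0) ⊢ -a-> t1, -b-> t2
  t1 = b.a.0 | (0 | 0) ⊢ -b-> t3
  t2 = a.0 | a.(0 | 0) ⊢ -a-> t3, -a-> t4
  t3 = a.0 | (0 | 0) ⊢ -a-> t5
  t4 = 0 | a.(0 | 0) ⊢ -a-> t5
  t5 = 0 | (0 | 0) ⊢ (no moves)
Coarsest stable partition (strong bisimilarity classes):
  B0 = {s0, t0}
  B1 = {s2, t2}
  B2 = {s3, s4, t3, t4}
  B3 = {s5, t5}
  B4 = {s1, t1}
s0 ∈ B0, t0 ∈ B0 → same block
Bisimilar ⇒ trace-equivalent.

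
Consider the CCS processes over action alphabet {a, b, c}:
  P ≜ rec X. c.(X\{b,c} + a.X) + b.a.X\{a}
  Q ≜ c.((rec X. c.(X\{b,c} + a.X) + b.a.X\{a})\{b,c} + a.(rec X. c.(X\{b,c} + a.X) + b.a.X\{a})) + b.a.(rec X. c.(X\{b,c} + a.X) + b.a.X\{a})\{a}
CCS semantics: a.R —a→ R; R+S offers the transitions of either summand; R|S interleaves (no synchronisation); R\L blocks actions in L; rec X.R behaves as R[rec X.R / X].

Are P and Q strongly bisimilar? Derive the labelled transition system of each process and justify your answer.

P's transition system — 6 states:
  m0 = rec X. c.(X\{b,c} + a.X) + b.a.X\{a} ⊢ --b--▸ m1, --c--▸ m2
  m1 = a.(rec X. c.(X\{b,c} + a.X) + b.a.X\{a})\{a} ⊢ --a--▸ m3
  m2 = (rec X. c.(X\{b,c} + a.X) + b.a.X\{a})\{b,c} + a.(rec X. c.(X\{b,c} + a.X) + b.a.X\{a}) ⊢ --a--▸ m0
  m3 = (rec X. c.(X\{b,c} + a.X) + b.a.X\{a})\{a} ⊢ --b--▸ m4, --c--▸ m5
  m4 = (a.(rec X. c.(X\{b,c} + a.X) + b.a.X\{a})\{a})\{a} ⊢ ·
  m5 = ((rec X. c.(X\{b,c} + a.X) + b.a.X\{a})\{b,c} + a.(rec X. c.(X\{b,c} + a.X) + b.a.X\{a}))\{a} ⊢ ·
Q's transition system — 7 states:
  n0 = c.((rec X. c.(X\{b,c} + a.X) + b.a.X\{a})\{b,c} + a.(rec X. c.(X\{b,c} + a.X) + b.a.X\{a})) + b.a.(rec X. c.(X\{b,c} + a.X) + b.a.X\{a})\{a} ⊢ --b--▸ n1, --c--▸ n2
  n1 = a.(rec X. c.(X\{b,c} + a.X) + b.a.X\{a})\{a} ⊢ --a--▸ n3
  n2 = (rec X. c.(X\{b,c} + a.X) + b.a.X\{a})\{b,c} + a.(rec X. c.(X\{b,c} + a.X) + b.a.X\{a}) ⊢ --a--▸ n4
  n3 = (rec X. c.(X\{b,c} + a.X) + b.a.X\{a})\{a} ⊢ --b--▸ n5, --c--▸ n6
  n4 = rec X. c.(X\{b,c} + a.X) + b.a.X\{a} ⊢ --b--▸ n1, --c--▸ n2
  n5 = (a.(rec X. c.(X\{b,c} + a.X) + b.a.X\{a})\{a})\{a} ⊢ ·
  n6 = ((rec X. c.(X\{b,c} + a.X) + b.a.X\{a})\{b,c} + a.(rec X. c.(X\{b,c} + a.X) + b.a.X\{a}))\{a} ⊢ ·
Bisimilarity quotient blocks:
  B0 = {m0, n0, n4}
  B1 = {m2, n2}
  B2 = {m1, n1}
  B3 = {m3, n3}
  B4 = {m4, m5, n5, n6}
m0 ∈ B0, n0 ∈ B0 → same block

bisimilar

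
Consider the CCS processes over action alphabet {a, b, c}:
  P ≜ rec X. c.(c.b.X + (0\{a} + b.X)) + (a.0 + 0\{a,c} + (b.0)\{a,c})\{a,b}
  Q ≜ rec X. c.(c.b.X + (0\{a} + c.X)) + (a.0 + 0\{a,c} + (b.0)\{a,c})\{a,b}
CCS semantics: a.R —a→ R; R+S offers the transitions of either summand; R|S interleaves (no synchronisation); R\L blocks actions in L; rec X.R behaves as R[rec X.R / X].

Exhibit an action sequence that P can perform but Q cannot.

Reachable graph of P (3 states):
  m0 = rec X. c.(c.b.X + (0\{a} + b.X)) + (a.0 + 0\{a,c} + (b.0)\{a,c})\{a,b} ⊢ --c--▸ m1
  m1 = c.b.(rec X. c.(c.b.X + (0\{a} + b.X)) + (a.0 + 0\{a,c} + (b.0)\{a,c})\{a,b}) + (0\{a} + b.(rec X. c.(c.b.X + (0\{a} + b.X)) + (a.0 + 0\{a,c} + (b.0)\{a,c})\{a,b})) ⊢ --b--▸ m0, --c--▸ m2
  m2 = b.(rec X. c.(c.b.X + (0\{a} + b.X)) + (a.0 + 0\{a,c} + (b.0)\{a,c})\{a,b}) ⊢ --b--▸ m0
Reachable graph of Q (3 states):
  n0 = rec X. c.(c.b.X + (0\{a} + c.X)) + (a.0 + 0\{a,c} + (b.0)\{a,c})\{a,b} ⊢ --c--▸ n1
  n1 = c.b.(rec X. c.(c.b.X + (0\{a} + c.X)) + (a.0 + 0\{a,c} + (b.0)\{a,c})\{a,b}) + (0\{a} + c.(rec X. c.(c.b.X + (0\{a} + c.X)) + (a.0 + 0\{a,c} + (b.0)\{a,c})\{a,b})) ⊢ --c--▸ n0, --c--▸ n2
  n2 = b.(rec X. c.(c.b.X + (0\{a} + c.X)) + (a.0 + 0\{a,c} + (b.0)\{a,c})\{a,b}) ⊢ --b--▸ n0
Trace ⟨cb⟩ through P, begin at {m0}:
  after c @ step 1: {m1}
  after b @ step 2: {m0}
  ✓ P
Trace ⟨cb⟩ through Q, begin at {n0}:
  after c @ step 1: {n1}
  after b @ step 2: no successor for Q

cb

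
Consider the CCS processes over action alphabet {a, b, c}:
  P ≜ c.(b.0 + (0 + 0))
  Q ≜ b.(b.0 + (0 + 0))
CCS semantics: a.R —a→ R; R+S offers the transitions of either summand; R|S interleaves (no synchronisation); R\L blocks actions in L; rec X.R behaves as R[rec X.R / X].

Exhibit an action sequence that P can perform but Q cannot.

c

P's transition system — 3 states:
  p0 = c.(b.0 + (0 + 0)) | —c→ p1
  p1 = b.0 + (0 + 0) | —b→ p2
  p2 = 0 | deadlocked
Q's transition system — 3 states:
  q0 = b.(b.0 + (0 + 0)) | —b→ q1
  q1 = b.0 + (0 + 0) | —b→ q2
  q2 = 0 | deadlocked
Run σ = ⟨c⟩ on P: start {p0}
  [1] c ⇒ {p1}
  P completes σ.
Run σ = ⟨c⟩ on Q: start {q0}
  [1] c ⇒ no successor for Q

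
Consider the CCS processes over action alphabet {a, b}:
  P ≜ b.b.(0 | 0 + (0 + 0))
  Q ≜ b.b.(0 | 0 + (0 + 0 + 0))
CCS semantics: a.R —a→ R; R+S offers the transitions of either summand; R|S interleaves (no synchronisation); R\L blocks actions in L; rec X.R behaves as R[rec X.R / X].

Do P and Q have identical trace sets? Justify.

traces(P) = traces(Q)

LTS(P): 3 reachable states
  u0 = b.b.(0 | 0 + (0 + 0)) :: --b--▸ u1
  u1 = b.(0 | 0 + (0 + 0)) :: --b--▸ u2
  u2 = 0 | 0 + (0 + 0) :: deadlocked
LTS(Q): 3 reachable states
  v0 = b.b.(0 | 0 + (0 + 0 + 0)) :: --b--▸ v1
  v1 = b.(0 | 0 + (0 + 0 + 0)) :: --b--▸ v2
  v2 = 0 | 0 + (0 + 0 + 0) :: deadlocked
Partition-refinement fixed point:
  B0 = {u0, v0}
  B1 = {u1, v1}
  B2 = {u2, v2}
u0 ∈ B0, v0 ∈ B0 → same block
Bisimilar ⇒ trace-equivalent.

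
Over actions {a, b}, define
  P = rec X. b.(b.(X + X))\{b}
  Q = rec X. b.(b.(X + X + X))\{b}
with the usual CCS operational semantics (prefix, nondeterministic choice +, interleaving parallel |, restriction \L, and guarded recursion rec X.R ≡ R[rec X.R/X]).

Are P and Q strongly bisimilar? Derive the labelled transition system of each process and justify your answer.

LTS(P): 2 reachable states
  u0 = rec X. b.(b.(X + X))\{b} has moves --b--▸ u1
  u1 = (b.((rec X. b.(b.(X + X))\{b}) + (rec X. b.(b.(X + X))\{b})))\{b} has moves stopped
LTS(Q): 2 reachable states
  v0 = rec X. b.(b.(X + X + X))\{b} has moves --b--▸ v1
  v1 = (b.((rec X. b.(b.(X + X + X))\{b}) + (rec X. b.(b.(X + X + X))\{b}) + (rec X. b.(b.(X + X + X))\{b})))\{b} has moves stopped
Partition-refinement fixed point:
  B0 = {u0, v0}
  B1 = {u1, v1}
u0 ∈ B0, v0 ∈ B0 → same block

YES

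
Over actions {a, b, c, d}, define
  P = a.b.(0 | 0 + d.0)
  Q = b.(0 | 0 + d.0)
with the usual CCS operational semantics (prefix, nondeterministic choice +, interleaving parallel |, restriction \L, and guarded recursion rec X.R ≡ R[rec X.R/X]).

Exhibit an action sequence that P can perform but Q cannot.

a

Reachable graph of P (4 states):
  p0 = a.b.(0 | 0 + d.0) → =a=> p1
  p1 = b.(0 | 0 + d.0) → =b=> p2
  p2 = 0 | 0 + d.0 → =d=> p3
  p3 = 0 → (no moves)
Reachable graph of Q (3 states):
  q0 = b.(0 | 0 + d.0) → =b=> q1
  q1 = 0 | 0 + d.0 → =d=> q2
  q2 = 0 → (no moves)
Run σ = ⟨a⟩ on P: start {p0}
  after a @ step 1: {p1}
  — P admits the full trace.
Run σ = ⟨a⟩ on Q: start {q0}
  after a @ step 1: ∅ (Q stuck)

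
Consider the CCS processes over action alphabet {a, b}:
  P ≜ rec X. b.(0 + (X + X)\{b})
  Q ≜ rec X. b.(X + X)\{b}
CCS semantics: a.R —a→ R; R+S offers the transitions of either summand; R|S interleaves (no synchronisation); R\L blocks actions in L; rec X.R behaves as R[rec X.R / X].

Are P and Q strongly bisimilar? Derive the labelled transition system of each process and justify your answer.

LTS(P): 2 reachable states
  m0 = rec X. b.(0 + (X + X)\{b}) has moves —b→ m1
  m1 = 0 + ((rec X. b.(0 + (X + X)\{b})) + (rec X. b.(0 + (X + X)\{b})))\{b} has moves stopped
LTS(Q): 2 reachable states
  n0 = rec X. b.(X + X)\{b} has moves —b→ n1
  n1 = ((rec X. b.(X + X)\{b}) + (rec X. b.(X + X)\{b}))\{b} has moves stopped
Coarsest stable partition (strong bisimilarity classes):
  B0 = {m0, n0}
  B1 = {m1, n1}
m0 ∈ B0, n0 ∈ B0 → same block

YES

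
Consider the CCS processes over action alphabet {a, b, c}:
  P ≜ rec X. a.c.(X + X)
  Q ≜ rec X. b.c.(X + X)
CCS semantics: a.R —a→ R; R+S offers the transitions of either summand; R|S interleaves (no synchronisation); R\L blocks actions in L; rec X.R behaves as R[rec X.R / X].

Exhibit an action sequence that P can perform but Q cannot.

P's transition system — 3 states:
  p0 = rec X. a.c.(X + X) :: --a--▸ p1
  p1 = c.((rec X. a.c.(X + X)) + (rec X. a.c.(X + X))) :: --c--▸ p2
  p2 = (rec X. a.c.(X + X)) + (rec X. a.c.(X + X)) :: --a--▸ p1
Q's transition system — 3 states:
  q0 = rec X. b.c.(X + X) :: --b--▸ q1
  q1 = c.((rec X. b.c.(X + X)) + (rec X. b.c.(X + X))) :: --c--▸ q2
  q2 = (rec X. b.c.(X + X)) + (rec X. b.c.(X + X)) :: --b--▸ q1
Run σ = ⟨a⟩ on P: start {p0}
  step 1 (a): {p1}
  P completes σ.
Run σ = ⟨a⟩ on Q: start {q0}
  step 1 (a): no successor for Q

a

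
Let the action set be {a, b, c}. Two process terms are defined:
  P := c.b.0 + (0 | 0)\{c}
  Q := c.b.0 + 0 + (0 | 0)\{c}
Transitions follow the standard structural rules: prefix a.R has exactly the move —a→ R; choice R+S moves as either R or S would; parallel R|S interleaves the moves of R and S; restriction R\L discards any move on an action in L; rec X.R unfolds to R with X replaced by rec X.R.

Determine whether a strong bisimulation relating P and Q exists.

Reachable graph of P (3 states):
  u0 = c.b.0 + (0 | 0)\{c} | ··c··> u1
  u1 = b.0 | ··b··> u2
  u2 = 0 | stopped
Reachable graph of Q (3 states):
  v0 = c.b.0 + 0 + (0 | 0)\{c} | ··c··> v1
  v1 = b.0 | ··b··> v2
  v2 = 0 | stopped
Partition-refinement fixed point:
  B0 = {u0, v0}
  B1 = {u1, v1}
  B2 = {u2, v2}
u0 ∈ B0, v0 ∈ B0 → same block

bisimilar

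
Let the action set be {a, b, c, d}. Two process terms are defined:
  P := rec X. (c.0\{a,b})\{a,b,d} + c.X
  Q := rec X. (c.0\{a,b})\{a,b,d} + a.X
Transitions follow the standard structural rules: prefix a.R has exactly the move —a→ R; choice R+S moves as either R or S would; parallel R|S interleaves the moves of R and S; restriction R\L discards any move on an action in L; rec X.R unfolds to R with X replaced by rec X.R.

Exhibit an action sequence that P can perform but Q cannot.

P's transition system — 2 states:
  u0 = rec X. (c.0\{a,b})\{a,b,d} + c.X has moves —c→ u0, —c→ u1
  u1 = 0\{a,b}\{a,b,d} has moves deadlocked
Q's transition system — 2 states:
  v0 = rec X. (c.0\{a,b})\{a,b,d} + a.X has moves —a→ v0, —c→ v1
  v1 = 0\{a,b}\{a,b,d} has moves deadlocked
Trace ⟨cc⟩ through P, begin at {u0}:
  step 1 (c): {u0, u1}
  step 2 (c): {u0, u1}
  — P admits the full trace.
Trace ⟨cc⟩ through Q, begin at {v0}:
  step 1 (c): {v1}
  step 2 (c): no successor for Q

cc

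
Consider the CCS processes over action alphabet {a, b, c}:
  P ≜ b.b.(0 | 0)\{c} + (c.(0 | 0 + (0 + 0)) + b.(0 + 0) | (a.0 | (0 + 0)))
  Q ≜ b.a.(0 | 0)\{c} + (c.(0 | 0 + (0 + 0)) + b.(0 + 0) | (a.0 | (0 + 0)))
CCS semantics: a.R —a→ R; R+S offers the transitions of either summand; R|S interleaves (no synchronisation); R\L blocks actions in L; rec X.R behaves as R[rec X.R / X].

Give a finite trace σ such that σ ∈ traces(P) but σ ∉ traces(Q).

LTS(P): 7 reachable states
  p0 = b.b.(0 | 0)\{c} + (c.(0 | 0 + (0 + 0)) + b.(0 + 0) | (a.0 | (0 + 0))) :: --a--▸ p1, --b--▸ p2, --b--▸ p3, --c--▸ p4
  p1 = b.(0 + 0) | (0 | (0 + 0)) :: --b--▸ p5
  p2 = (0 + 0) | (a.0 | (0 + 0)) :: --a--▸ p5
  p3 = b.(0 | 0)\{c} :: --b--▸ p6
  p4 = 0 | 0 + (0 + 0) :: ·
  p5 = (0 + 0) | (0 | (0 + 0)) :: ·
  p6 = (0 | 0)\{c} :: ·
LTS(Q): 7 reachable states
  q0 = b.a.(0 | 0)\{c} + (c.(0 | 0 + (0 + 0)) + b.(0 + 0) | (a.0 | (0 + 0))) :: --a--▸ q1, --b--▸ q2, --b--▸ q3, --c--▸ q4
  q1 = b.(0 + 0) | (0 | (0 + 0)) :: --b--▸ q5
  q2 = (0 + 0) | (a.0 | (0 + 0)) :: --a--▸ q5
  q3 = a.(0 | 0)\{c} :: --a--▸ q6
  q4 = 0 | 0 + (0 + 0) :: ·
  q5 = (0 + 0) | (0 | (0 + 0)) :: ·
  q6 = (0 | 0)\{c} :: ·
Executing bb from P (initial set {p0}):
  step 1 (b): {p2, p3}
  step 2 (b): {p6}
  — P admits the full trace.
Executing bb from Q (initial set {q0}):
  step 1 (b): {q2, q3}
  step 2 (b): ∅  — Q cannot continue

bb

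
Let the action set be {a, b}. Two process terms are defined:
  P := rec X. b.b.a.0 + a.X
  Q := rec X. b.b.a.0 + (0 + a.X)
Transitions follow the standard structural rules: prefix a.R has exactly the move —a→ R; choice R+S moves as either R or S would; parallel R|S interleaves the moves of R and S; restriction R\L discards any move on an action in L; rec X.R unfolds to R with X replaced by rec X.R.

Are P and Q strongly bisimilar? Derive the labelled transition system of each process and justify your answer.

YES

P's transition system — 4 states:
  m0 = rec X. b.b.a.0 + a.X → -a-> m0, -b-> m1
  m1 = b.a.0 → -b-> m2
  m2 = a.0 → -a-> m3
  m3 = 0 → ∅
Q's transition system — 4 states:
  n0 = rec X. b.b.a.0 + (0 + a.X) → -a-> n0, -b-> n1
  n1 = b.a.0 → -b-> n2
  n2 = a.0 → -a-> n3
  n3 = 0 → ∅
Coarsest stable partition (strong bisimilarity classes):
  B0 = {m0, n0}
  B1 = {m1, n1}
  B2 = {m2, n2}
  B3 = {m3, n3}
m0 ∈ B0, n0 ∈ B0 → same block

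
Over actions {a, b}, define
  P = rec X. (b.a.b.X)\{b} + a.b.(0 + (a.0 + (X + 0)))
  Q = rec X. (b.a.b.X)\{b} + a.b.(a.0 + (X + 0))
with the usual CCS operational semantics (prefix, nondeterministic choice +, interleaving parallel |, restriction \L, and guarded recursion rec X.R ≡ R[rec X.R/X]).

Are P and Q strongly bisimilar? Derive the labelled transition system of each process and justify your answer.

P ~ Q

Reachable graph of P (4 states):
  m0 = rec X. (b.a.b.X)\{b} + a.b.(0 + (a.0 + (X + 0))) ⊢ ··a··> m1
  m1 = b.(0 + (a.0 + ((rec X. (b.a.b.X)\{b} + a.b.(0 + (a.0 + (X + 0)))) + 0))) ⊢ ··b··> m2
  m2 = 0 + (a.0 + ((rec X. (b.a.b.X)\{b} + a.b.(0 + (a.0 + (X + 0)))) + 0)) ⊢ ··a··> m1, ··a··> m3
  m3 = 0 ⊢ stopped
Reachable graph of Q (4 states):
  n0 = rec X. (b.a.b.X)\{b} + a.b.(a.0 + (X + 0)) ⊢ ··a··> n1
  n1 = b.(a.0 + ((rec X. (b.a.b.X)\{b} + a.b.(a.0 + (X + 0))) + 0)) ⊢ ··b··> n2
  n2 = a.0 + ((rec X. (b.a.b.X)\{b} + a.b.(a.0 + (X + 0))) + 0) ⊢ ··a··> n1, ··a··> n3
  n3 = 0 ⊢ stopped
Bisimilarity quotient blocks:
  B0 = {m0, n0}
  B1 = {m1, n1}
  B2 = {m2, n2}
  B3 = {m3, n3}
m0 ∈ B0, n0 ∈ B0 → same block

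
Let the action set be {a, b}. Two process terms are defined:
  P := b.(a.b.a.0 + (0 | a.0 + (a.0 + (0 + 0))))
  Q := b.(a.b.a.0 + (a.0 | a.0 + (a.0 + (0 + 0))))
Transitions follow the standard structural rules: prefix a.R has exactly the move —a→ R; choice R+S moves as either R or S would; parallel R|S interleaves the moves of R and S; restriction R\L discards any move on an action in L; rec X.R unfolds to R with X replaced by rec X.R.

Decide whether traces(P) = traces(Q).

LTS(P): 6 reachable states
  p0 = b.(a.b.a.0 + (0 | a.0 + (a.0 + (0 + 0)))) has moves -b-> p1
  p1 = a.b.a.0 + (0 | a.0 + (a.0 + (0 + 0))) has moves -a-> p2, -a-> p3, -a-> p4
  p2 = 0 has moves stopped
  p3 = 0 | 0 has moves stopped
  p4 = b.a.0 has moves -b-> p5
  p5 = a.0 has moves -a-> p2
LTS(Q): 8 reachable states
  q0 = b.(a.b.a.0 + (a.0 | a.0 + (a.0 + (0 + 0)))) has moves -b-> q1
  q1 = a.b.a.0 + (a.0 | a.0 + (a.0 + (0 + 0))) has moves -a-> q2, -a-> q3, -a-> q4, -a-> q5
  q2 = 0 has moves stopped
  q3 = 0 | a.0 has moves -a-> q6
  q4 = a.0 | 0 has moves -a-> q6
  q5 = b.a.0 has moves -b-> q7
  q6 = 0 | 0 has moves stopped
  q7 = a.0 has moves -a-> q2
Trace ⟨baa⟩ through Q, begin at {q0}:
  after b @ step 1: {q1}
  after a @ step 2: {q2, q3, q4, q5}
  after a @ step 3: {q6}
  — Q admits the full trace.
Trace ⟨baa⟩ through P, begin at {p0}:
  after b @ step 1: {p1}
  after a @ step 2: {p2, p3, p4}
  after a @ step 3: no successor for P

NO — witness ⟨baa⟩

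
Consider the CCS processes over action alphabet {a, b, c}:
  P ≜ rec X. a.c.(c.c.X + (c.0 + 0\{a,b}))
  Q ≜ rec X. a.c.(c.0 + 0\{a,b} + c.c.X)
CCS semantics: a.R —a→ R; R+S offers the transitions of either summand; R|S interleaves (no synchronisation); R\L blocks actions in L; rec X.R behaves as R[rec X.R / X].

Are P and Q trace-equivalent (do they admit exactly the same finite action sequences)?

LTS(P): 5 reachable states
  m0 = rec X. a.c.(c.c.X + (c.0 + 0\{a,b})) :: --a--▸ m1
  m1 = c.(c.c.(rec X. a.c.(c.c.X + (c.0 + 0\{a,b}))) + (c.0 + 0\{a,b})) :: --c--▸ m2
  m2 = c.c.(rec X. a.c.(c.c.X + (c.0 + 0\{a,b}))) + (c.0 + 0\{a,b}) :: --c--▸ m3, --c--▸ m4
  m3 = 0 :: deadlocked
  m4 = c.(rec X. a.c.(c.c.X + (c.0 + 0\{a,b}))) :: --c--▸ m0
LTS(Q): 5 reachable states
  n0 = rec X. a.c.(c.0 + 0\{a,b} + c.c.X) :: --a--▸ n1
  n1 = c.(c.0 + 0\{a,b} + c.c.(rec X. a.c.(c.0 + 0\{a,b} + c.c.X))) :: --c--▸ n2
  n2 = c.0 + 0\{a,b} + c.c.(rec X. a.c.(c.0 + 0\{a,b} + c.c.X)) :: --c--▸ n3, --c--▸ n4
  n3 = 0 :: deadlocked
  n4 = c.(rec X. a.c.(c.0 + 0\{a,b} + c.c.X)) :: --c--▸ n0
Bisimilarity quotient blocks:
  B0 = {m0, n0}
  B1 = {m1, n1}
  B2 = {m2, n2}
  B3 = {m4, n4}
  B4 = {m3, n3}
m0 ∈ B0, n0 ∈ B0 → same block
Bisimilar ⇒ trace-equivalent.

traces(P) = traces(Q)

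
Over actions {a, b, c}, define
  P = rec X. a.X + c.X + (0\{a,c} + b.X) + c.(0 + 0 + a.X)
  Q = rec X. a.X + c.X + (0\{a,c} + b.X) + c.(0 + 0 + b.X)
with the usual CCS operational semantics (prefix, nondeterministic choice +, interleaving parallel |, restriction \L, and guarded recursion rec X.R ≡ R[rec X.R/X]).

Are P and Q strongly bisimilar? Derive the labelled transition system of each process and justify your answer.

NO

Reachable graph of P (2 states):
  m0 = rec X. a.X + c.X + (0\{a,c} + b.X) + c.(0 + 0 + a.X) → ··a··> m0, ··b··> m0, ··c··> m0, ··c··> m1
  m1 = 0 + 0 + a.(rec X. a.X + c.X + (0\{a,c} + b.X) + c.(0 + 0 + a.X)) → ··a··> m0
Reachable graph of Q (2 states):
  n0 = rec X. a.X + c.X + (0\{a,c} + b.X) + c.(0 + 0 + b.X) → ··a··> n0, ··b··> n0, ··c··> n0, ··c··> n1
  n1 = 0 + 0 + b.(rec X. a.X + c.X + (0\{a,c} + b.X) + c.(0 + 0 + b.X)) → ··b··> n0
Coarsest stable partition (strong bisimilarity classes):
  B0 = {m0}
  B1 = {m1}
  B2 = {n0}
  B3 = {n1}
m0 ∈ B0, n0 ∈ B2 → different blocks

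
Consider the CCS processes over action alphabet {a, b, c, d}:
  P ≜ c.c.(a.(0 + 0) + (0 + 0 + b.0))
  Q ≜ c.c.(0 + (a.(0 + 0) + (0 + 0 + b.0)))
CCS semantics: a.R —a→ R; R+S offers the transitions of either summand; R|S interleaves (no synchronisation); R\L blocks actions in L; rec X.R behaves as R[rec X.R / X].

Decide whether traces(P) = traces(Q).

trace-equivalent

P's transition system — 5 states:
  m0 = c.c.(a.(0 + 0) + (0 + 0 + b.0)) ⊢ ··c··> m1
  m1 = c.(a.(0 + 0) + (0 + 0 + b.0)) ⊢ ··c··> m2
  m2 = a.(0 + 0) + (0 + 0 + b.0) ⊢ ··a··> m3, ··b··> m4
  m3 = 0 + 0 ⊢ (no moves)
  m4 = 0 ⊢ (no moves)
Q's transition system — 5 states:
  n0 = c.c.(0 + (a.(0 + 0) + (0 + 0 + b.0))) ⊢ ··c··> n1
  n1 = c.(0 + (a.(0 + 0) + (0 + 0 + b.0))) ⊢ ··c··> n2
  n2 = 0 + (a.(0 + 0) + (0 + 0 + b.0)) ⊢ ··a··> n3, ··b··> n4
  n3 = 0 + 0 ⊢ (no moves)
  n4 = 0 ⊢ (no moves)
Coarsest stable partition (strong bisimilarity classes):
  B0 = {m0, n0}
  B1 = {m1, n1}
  B2 = {m2, n2}
  B3 = {m3, m4, n3, n4}
m0 ∈ B0, n0 ∈ B0 → same block
Bisimilar ⇒ trace-equivalent.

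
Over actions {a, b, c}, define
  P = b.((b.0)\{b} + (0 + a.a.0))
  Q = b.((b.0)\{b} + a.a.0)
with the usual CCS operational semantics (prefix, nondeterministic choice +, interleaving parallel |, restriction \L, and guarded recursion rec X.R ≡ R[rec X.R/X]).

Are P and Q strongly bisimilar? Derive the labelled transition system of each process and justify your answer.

bisimilar

Reachable graph of P (4 states):
  m0 = b.((b.0)\{b} + (0 + a.a.0)) | =b=> m1
  m1 = (b.0)\{b} + (0 + a.a.0) | =a=> m2
  m2 = a.0 | =a=> m3
  m3 = 0 | deadlocked
Reachable graph of Q (4 states):
  n0 = b.((b.0)\{b} + a.a.0) | =b=> n1
  n1 = (b.0)\{b} + a.a.0 | =a=> n2
  n2 = a.0 | =a=> n3
  n3 = 0 | deadlocked
Coarsest stable partition (strong bisimilarity classes):
  B0 = {m0, n0}
  B1 = {m1, n1}
  B2 = {m2, n2}
  B3 = {m3, n3}
m0 ∈ B0, n0 ∈ B0 → same block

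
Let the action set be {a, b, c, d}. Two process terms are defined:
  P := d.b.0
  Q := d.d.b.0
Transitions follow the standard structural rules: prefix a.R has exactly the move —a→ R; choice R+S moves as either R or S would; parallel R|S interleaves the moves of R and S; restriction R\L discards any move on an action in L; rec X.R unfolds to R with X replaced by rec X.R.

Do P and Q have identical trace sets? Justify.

NO — witness ⟨db⟩

LTS(P): 3 reachable states
  m0 = d.b.0 ⊢ —d→ m1
  m1 = b.0 ⊢ —b→ m2
  m2 = 0 ⊢ ∅
LTS(Q): 4 reachable states
  n0 = d.d.b.0 ⊢ —d→ n1
  n1 = d.b.0 ⊢ —d→ n2
  n2 = b.0 ⊢ —b→ n3
  n3 = 0 ⊢ ∅
Run σ = ⟨db⟩ on P: start {m0}
  [1] d ⇒ {m1}
  [2] b ⇒ {m2}
  ✓ P
Run σ = ⟨db⟩ on Q: start {n0}
  [1] d ⇒ {n1}
  [2] b ⇒ no successor for Q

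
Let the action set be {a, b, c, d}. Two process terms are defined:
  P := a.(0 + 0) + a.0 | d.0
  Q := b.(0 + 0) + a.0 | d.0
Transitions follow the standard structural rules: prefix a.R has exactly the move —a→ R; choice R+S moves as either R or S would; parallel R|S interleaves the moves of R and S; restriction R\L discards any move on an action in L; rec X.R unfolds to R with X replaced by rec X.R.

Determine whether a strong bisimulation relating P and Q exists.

not bisimilar

P's transition system — 5 states:
  m0 = a.(0 + 0) + a.0 | d.0 → =a=> m1, =a=> m2, =d=> m3
  m1 = 0 + 0 → deadlocked
  m2 = 0 | d.0 → =d=> m4
  m3 = a.0 | 0 → =a=> m4
  m4 = 0 | 0 → deadlocked
Q's transition system — 5 states:
  n0 = b.(0 + 0) + a.0 | d.0 → =a=> n1, =b=> n2, =d=> n3
  n1 = 0 | d.0 → =d=> n4
  n2 = 0 + 0 → deadlocked
  n3 = a.0 | 0 → =a=> n4
  n4 = 0 | 0 → deadlocked
Partition-refinement fixed point:
  B0 = {m0}
  B1 = {m1, m4, n2, n4}
  B2 = {m2, n1}
  B3 = {m3, n3}
  B4 = {n0}
m0 ∈ B0, n0 ∈ B4 → different blocks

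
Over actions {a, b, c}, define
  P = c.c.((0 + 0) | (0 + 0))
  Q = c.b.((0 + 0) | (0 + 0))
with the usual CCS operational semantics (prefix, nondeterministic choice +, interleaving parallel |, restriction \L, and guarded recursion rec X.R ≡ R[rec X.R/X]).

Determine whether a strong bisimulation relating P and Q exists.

P ≁ Q

P's transition system — 3 states:
  u0 = c.c.((0 + 0) | (0 + 0)) has moves ··c··> u1
  u1 = c.((0 + 0) | (0 + 0)) has moves ··c··> u2
  u2 = (0 + 0) | (0 + 0) has moves ∅
Q's transition system — 3 states:
  v0 = c.b.((0 + 0) | (0 + 0)) has moves ··c··> v1
  v1 = b.((0 + 0) | (0 + 0)) has moves ··b··> v2
  v2 = (0 + 0) | (0 + 0) has moves ∅
Coarsest stable partition (strong bisimilarity classes):
  B0 = {u0}
  B1 = {u1}
  B2 = {u2, v2}
  B3 = {v0}
  B4 = {v1}
u0 ∈ B0, v0 ∈ B3 → different blocks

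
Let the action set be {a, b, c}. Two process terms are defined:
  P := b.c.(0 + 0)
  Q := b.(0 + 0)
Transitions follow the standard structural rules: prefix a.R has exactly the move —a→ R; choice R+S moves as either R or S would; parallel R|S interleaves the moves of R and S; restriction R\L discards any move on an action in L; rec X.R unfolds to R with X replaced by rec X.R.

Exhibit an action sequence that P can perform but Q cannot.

bc

LTS(P): 3 reachable states
  m0 = b.c.(0 + 0) has moves -b-> m1
  m1 = c.(0 + 0) has moves -c-> m2
  m2 = 0 + 0 has moves (no moves)
LTS(Q): 2 reachable states
  n0 = b.(0 + 0) has moves -b-> n1
  n1 = 0 + 0 has moves (no moves)
Executing bc from P (initial set {m0}):
  step 1 (b): {m1}
  step 2 (c): {m2}
  — P admits the full trace.
Executing bc from Q (initial set {n0}):
  step 1 (b): {n1}
  step 2 (c): ∅  — Q cannot continue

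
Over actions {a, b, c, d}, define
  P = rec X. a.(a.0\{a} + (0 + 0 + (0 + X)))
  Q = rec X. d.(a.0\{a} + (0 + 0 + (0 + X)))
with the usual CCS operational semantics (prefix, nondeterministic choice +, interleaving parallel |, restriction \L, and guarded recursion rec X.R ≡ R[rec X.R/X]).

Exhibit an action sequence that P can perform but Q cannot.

P's transition system — 3 states:
  p0 = rec X. a.(a.0\{a} + (0 + 0 + (0 + X))) :: --a--▸ p1
  p1 = a.0\{a} + (0 + 0 + (0 + (rec X. a.(a.0\{a} + (0 + 0 + (0 + X)))))) :: --a--▸ p1, --a--▸ p2
  p2 = 0\{a} :: stopped
Q's transition system — 3 states:
  q0 = rec X. d.(a.0\{a} + (0 + 0 + (0 + X))) :: --d--▸ q1
  q1 = a.0\{a} + (0 + 0 + (0 + (rec X. d.(a.0\{a} + (0 + 0 + (0 + X)))))) :: --a--▸ q2, --d--▸ q1
  q2 = 0\{a} :: stopped
Executing a from P (initial set {p0}):
  [1] a ⇒ {p1}
  — P admits the full trace.
Executing a from Q (initial set {q0}):
  [1] a ⇒ ∅ (Q stuck)

a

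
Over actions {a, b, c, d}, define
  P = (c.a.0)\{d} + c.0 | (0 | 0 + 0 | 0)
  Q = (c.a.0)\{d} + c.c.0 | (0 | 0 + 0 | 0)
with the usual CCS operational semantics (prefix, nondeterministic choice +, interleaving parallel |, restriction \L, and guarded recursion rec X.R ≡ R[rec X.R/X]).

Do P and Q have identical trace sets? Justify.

trace-distinct — witness ⟨cc⟩

P's transition system — 4 states:
  m0 = (c.a.0)\{d} + c.0 | (0 | 0 + 0 | 0) :: ··c··> m1, ··c··> m2
  m1 = (a.0)\{d} :: ··a··> m3
  m2 = 0 | (0 | 0 + 0 | 0) :: stopped
  m3 = 0\{d} :: stopped
Q's transition system — 5 states:
  n0 = (c.a.0)\{d} + c.c.0 | (0 | 0 + 0 | 0) :: ··c··> n1, ··c··> n2
  n1 = (a.0)\{d} :: ··a··> n3
  n2 = c.0 | (0 | 0 + 0 | 0) :: ··c··> n4
  n3 = 0\{d} :: stopped
  n4 = 0 | (0 | 0 + 0 | 0) :: stopped
Trace ⟨cc⟩ through Q, begin at {n0}:
  step 1 (c): {n1, n2}
  step 2 (c): {n4}
  Q completes σ.
Trace ⟨cc⟩ through P, begin at {m0}:
  step 1 (c): {m1, m2}
  step 2 (c): ∅  — P cannot continue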